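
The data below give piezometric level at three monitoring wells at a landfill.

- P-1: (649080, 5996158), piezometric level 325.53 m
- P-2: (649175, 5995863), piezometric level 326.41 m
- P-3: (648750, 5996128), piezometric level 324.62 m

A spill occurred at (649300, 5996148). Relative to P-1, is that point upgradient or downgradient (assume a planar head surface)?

With h = a·x + b·y + c and P-1 as origin, the differences give:
  95·a + (-295)·b = +0.88
  (-330)·a + (-30)·b = -0.91
Eliminate b (×(-30) and ×(-295), subtract): -100200·a = -294.850 → a = ∂h/∂x = +0.002943
Back-substitute: b = ∂h/∂y = -0.002035.
Head at (649300, 5996148) = 325.53 + (+0.002943)·(220) + (-0.002035)·(-10) = 326.20 m.
That is higher than the 325.53 m at P-1, so the point is upgradient.

upgradient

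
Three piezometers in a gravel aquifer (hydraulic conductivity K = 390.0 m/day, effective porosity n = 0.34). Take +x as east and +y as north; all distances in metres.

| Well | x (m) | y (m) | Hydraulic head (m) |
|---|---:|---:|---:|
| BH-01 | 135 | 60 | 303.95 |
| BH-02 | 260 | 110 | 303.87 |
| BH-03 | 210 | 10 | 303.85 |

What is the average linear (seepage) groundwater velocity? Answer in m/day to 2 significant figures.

1.3 m/day

With h = a·x + b·y + c and BH-01 as origin, the differences give:
  125·a + 50·b = -0.08
  75·a + (-50)·b = -0.10
Eliminate b (×(-50) and ×50, subtract): -10000·a = 9.000 → a = ∂h/∂x = -0.0009000
Back-substitute: b = ∂h/∂y = +0.0006500.
|∇h| = √(-0.0009000² + 0.0006500²) = 0.00111
Seepage velocity v = K·i/n = 390.0 × 0.00111 / 0.34 = 1.273 m/day.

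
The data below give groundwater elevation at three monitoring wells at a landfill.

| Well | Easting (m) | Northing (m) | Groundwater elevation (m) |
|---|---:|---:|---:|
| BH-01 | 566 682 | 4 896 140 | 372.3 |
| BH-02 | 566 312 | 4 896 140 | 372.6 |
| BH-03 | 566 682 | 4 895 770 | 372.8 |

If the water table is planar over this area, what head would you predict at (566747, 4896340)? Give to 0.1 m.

∂h/∂x = (372.6 − 372.3) / (566312 − 566682) = -0.0008108
∂h/∂y = (372.8 − 372.3) / (4895770 − 4896140) = -0.001351
h(566747, 4896340) = 372.3 + (-0.0008108)·(65) + (-0.001351)·(200) = 372.3 -0.053 -0.270 = 371.977 m.

372.0 m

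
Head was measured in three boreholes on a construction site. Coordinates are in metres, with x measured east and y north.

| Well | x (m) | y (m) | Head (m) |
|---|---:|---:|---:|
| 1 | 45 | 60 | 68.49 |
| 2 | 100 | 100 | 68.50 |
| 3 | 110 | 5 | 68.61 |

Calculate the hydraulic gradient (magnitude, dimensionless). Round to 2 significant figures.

With h = a·x + b·y + c and 1 as origin, the differences give:
  55·a + 40·b = +0.01
  65·a + (-55)·b = +0.12
Eliminate b (×(-55) and ×40, subtract): -5625·a = -5.350 → a = ∂h/∂x = +0.0009511
Back-substitute: b = ∂h/∂y = -0.001058.
|∇h| = √(0.0009511² + -0.001058²) = 0.001423

0.0014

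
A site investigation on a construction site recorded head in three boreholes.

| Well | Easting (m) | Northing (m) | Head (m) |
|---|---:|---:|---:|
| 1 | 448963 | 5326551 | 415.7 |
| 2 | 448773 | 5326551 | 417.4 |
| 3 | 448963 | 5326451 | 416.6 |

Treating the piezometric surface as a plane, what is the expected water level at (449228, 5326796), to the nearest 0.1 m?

∂h/∂x = (417.4 − 415.7) / (448773 − 448963) = -0.008947
∂h/∂y = (416.6 − 415.7) / (5326451 − 5326551) = -0.009000
h(449228, 5326796) = 415.7 + (-0.008947)·(265) + (-0.009000)·(245) = 415.7 -2.371 -2.205 = 411.124 m.

411.1 m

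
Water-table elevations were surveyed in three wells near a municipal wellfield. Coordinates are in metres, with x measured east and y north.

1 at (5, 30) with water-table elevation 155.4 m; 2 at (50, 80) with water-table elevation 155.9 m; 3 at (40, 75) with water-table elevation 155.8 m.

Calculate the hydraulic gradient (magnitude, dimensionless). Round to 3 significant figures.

0.00927

With h = a·x + b·y + c and 1 as origin, the differences give:
  45·a + 50·b = +0.5
  35·a + 45·b = +0.4
Eliminate b (×45 and ×50, subtract): 275·a = 2.50 → a = ∂h/∂x = +0.009091
Back-substitute: b = ∂h/∂y = +0.001818.
|∇h| = √(0.009091² + 0.001818²) = 0.009271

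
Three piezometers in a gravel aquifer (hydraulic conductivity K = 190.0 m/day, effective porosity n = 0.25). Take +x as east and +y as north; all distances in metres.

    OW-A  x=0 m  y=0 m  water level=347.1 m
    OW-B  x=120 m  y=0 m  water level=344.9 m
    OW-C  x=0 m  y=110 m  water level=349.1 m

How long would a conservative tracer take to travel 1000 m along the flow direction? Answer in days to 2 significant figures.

51 days

∂h/∂x = (344.9 − 347.1) / (120 − 0) = -0.01833
∂h/∂y = (349.1 − 347.1) / (110 − 0) = +0.01818
|∇h| = √(-0.01833² + 0.01818²) = 0.02582
Seepage velocity v = K·i/n = 190.0 × 0.02582 / 0.25 = 19.62 m/day.
t = 1000 / 19.62 = 50.97 days.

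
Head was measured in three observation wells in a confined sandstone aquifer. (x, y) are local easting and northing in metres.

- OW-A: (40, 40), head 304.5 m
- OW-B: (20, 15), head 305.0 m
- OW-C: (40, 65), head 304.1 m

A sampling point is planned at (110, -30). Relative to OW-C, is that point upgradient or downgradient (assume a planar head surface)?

Differences from OW-A: to OW-B (Δx, Δy, Δh) = (-20, -25, +0.5); to OW-C = (0, 25, -0.4).
Solve a·Δx + b·Δy = Δh: det = (-20)·25 − 0·(-25) = -500.
∂h/∂x = [(+0.5)·25 − (-0.4)·(-25)] / -500 = -0.005000
∂h/∂y = [(-20)·(-0.4) − 0·(+0.5)] / -500 = -0.01600
Head at (110, -30) = 304.5 + (-0.005000)·(70) + (-0.01600)·(-70) = 305.27 m.
That is higher than the 304.1 m at OW-C, so the point is upgradient.

upgradient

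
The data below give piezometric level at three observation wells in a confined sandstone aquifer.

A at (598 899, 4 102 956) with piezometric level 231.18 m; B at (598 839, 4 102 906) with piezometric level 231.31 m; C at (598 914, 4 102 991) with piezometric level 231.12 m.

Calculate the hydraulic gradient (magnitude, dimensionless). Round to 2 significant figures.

With h = a·x + b·y + c and A as origin, the differences give:
  (-60)·a + (-50)·b = +0.13
  15·a + 35·b = -0.06
Eliminate b (×35 and ×(-50), subtract): -1350·a = 1.550 → a = ∂h/∂x = -0.001148
Back-substitute: b = ∂h/∂y = -0.001222.
|∇h| = √(-0.001148² + -0.001222²) = 0.001677

0.0017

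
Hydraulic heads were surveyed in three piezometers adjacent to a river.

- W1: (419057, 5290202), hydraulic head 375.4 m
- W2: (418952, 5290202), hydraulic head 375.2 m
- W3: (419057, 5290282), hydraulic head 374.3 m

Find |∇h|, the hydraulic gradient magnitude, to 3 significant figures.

∂h/∂x = (375.2 − 375.4) / (418952 − 419057) = +0.001905
∂h/∂y = (374.3 − 375.4) / (5290282 − 5290202) = -0.01375
|∇h| = √(0.001905² + -0.01375²) = 0.01388

0.0139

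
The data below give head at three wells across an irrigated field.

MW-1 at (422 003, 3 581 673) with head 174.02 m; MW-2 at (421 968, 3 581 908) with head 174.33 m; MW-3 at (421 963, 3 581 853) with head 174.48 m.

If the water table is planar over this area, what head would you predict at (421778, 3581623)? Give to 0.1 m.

177.9 m

Differences from MW-1: to MW-2 (Δx, Δy, Δh) = (-35, 235, +0.31); to MW-3 = (-40, 180, +0.46).
Determinant of the coordinate differences = (-35)·180 − (-40)·235 = 3100.
∂h/∂x = [(+0.31)·180 − (+0.46)·235] / 3100 = -0.01687
∂h/∂y = [(-35)·(+0.46) − (-40)·(+0.31)] / 3100 = -0.001194
h(421778, 3581623) = 174.02 + (-0.01687)·(-225) + (-0.001194)·(-50) = 174.02 +3.796 +0.060 = 177.876 m.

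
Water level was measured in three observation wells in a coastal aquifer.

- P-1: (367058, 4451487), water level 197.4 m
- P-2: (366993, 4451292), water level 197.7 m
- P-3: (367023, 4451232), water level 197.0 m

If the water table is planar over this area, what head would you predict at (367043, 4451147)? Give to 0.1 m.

196.4 m

Taking P-1 as reference: P-2−P-1 = (-65, -195, +0.3); P-3−P-1 = (-35, -255, -0.4).
Solve a·Δx + b·Δy = Δh: det = (-65)·(-255) − (-35)·(-195) = 9750.
∂h/∂x = [(+0.3)·(-255) − (-0.4)·(-195)] / 9750 = -0.01585
∂h/∂y = [(-65)·(-0.4) − (-35)·(+0.3)] / 9750 = +0.003744
h(367043, 4451147) = 197.4 + (-0.01585)·(-15) + (+0.003744)·(-340) = 197.4 +0.238 -1.273 = 196.365 m.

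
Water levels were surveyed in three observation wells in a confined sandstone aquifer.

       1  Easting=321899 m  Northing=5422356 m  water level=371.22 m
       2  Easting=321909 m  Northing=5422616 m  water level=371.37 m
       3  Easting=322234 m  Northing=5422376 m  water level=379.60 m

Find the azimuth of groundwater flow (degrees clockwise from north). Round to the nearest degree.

With h = a·x + b·y + c and 1 as origin, the differences give:
  10·a + 260·b = +0.15
  335·a + 20·b = +8.38
Eliminate b (×20 and ×260, subtract): -86900·a = -2175.800 → a = ∂h/∂x = +0.02504
Back-substitute: b = ∂h/∂y = -0.0003861.
Flow direction (−∇h) has components (-0.02504 E, +0.0003861 N).
Azimuth = atan2(E, N) = atan2(-0.02504, +0.0003861) = 270.9° ≈ 271°.

271°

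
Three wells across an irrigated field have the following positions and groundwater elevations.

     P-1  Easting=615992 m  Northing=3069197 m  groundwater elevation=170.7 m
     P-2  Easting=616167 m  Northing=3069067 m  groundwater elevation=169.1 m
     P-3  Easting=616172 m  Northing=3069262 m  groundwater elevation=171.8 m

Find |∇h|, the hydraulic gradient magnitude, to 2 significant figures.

Taking P-1 as reference: P-2−P-1 = (175, -130, -1.6); P-3−P-1 = (180, 65, +1.1).
Determinant of the coordinate differences = 175·65 − 180·(-130) = 34775.
∂h/∂x = [(-1.6)·65 − (+1.1)·(-130)] / 34775 = +0.001121
∂h/∂y = [175·(+1.1) − 180·(-1.6)] / 34775 = +0.01382
|∇h| = √(0.001121² + 0.01382²) = 0.01387

0.014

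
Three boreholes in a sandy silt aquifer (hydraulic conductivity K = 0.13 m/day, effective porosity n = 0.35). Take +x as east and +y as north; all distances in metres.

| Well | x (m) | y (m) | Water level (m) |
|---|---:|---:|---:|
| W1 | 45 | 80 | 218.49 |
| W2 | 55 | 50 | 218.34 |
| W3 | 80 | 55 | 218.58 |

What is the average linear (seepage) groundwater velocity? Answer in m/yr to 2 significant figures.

1.5 m/yr

Taking W1 as reference: W2−W1 = (10, -30, -0.15); W3−W1 = (35, -25, +0.09).
Solve a·Δx + b·Δy = Δh: det = 10·(-25) − 35·(-30) = 800.
∂h/∂x = [(-0.15)·(-25) − (+0.09)·(-30)] / 800 = +0.008063
∂h/∂y = [10·(+0.09) − 35·(-0.15)] / 800 = +0.007688
|∇h| = √(0.008063² + 0.007688²) = 0.01114
Seepage velocity v = K·i/n = 0.13 × 0.01114 / 0.35 = 0.004138 m/day = 1.511 m/yr.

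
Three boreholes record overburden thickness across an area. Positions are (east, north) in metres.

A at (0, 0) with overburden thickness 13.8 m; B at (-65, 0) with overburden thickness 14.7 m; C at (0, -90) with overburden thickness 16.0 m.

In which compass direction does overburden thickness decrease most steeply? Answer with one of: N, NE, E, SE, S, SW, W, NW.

∂d/∂x = (14.7 − 13.8) / (-65 − 0) = -0.01385
∂d/∂y = (16.0 − 13.8) / (-90 − 0) = -0.02444
Steepest decrease is along −∇f = (+0.01385 E, +0.02444 N) → northeast.

NE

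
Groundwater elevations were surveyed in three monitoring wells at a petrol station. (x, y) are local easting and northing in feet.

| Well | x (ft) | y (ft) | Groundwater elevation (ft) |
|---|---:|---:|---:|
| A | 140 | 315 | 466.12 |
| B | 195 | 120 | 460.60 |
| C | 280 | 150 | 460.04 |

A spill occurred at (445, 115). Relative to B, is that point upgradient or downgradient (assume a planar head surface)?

downgradient

Differences from A: to B (Δx, Δy, Δh) = (55, -195, -5.52); to C = (140, -165, -6.08).
Determinant of the coordinate differences = 55·(-165) − 140·(-195) = 18225.
∂h/∂x = [(-5.52)·(-165) − (-6.08)·(-195)] / 18225 = -0.01508
∂h/∂y = [55·(-6.08) − 140·(-5.52)] / 18225 = +0.02405
Head at (445, 115) = 466.12 + (-0.01508)·(305) + (+0.02405)·(-200) = 456.71 ft.
That is lower than the 460.60 ft at B, so the point is downgradient.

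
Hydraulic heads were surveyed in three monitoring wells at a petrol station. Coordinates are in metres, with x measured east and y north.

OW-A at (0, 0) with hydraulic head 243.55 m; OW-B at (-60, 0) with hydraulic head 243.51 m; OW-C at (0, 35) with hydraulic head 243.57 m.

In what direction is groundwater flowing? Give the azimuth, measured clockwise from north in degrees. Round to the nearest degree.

∂h/∂x = (243.51 − 243.55) / (-60 − 0) = +0.0006667
∂h/∂y = (243.57 − 243.55) / (35 − 0) = +0.0005714
Flow direction (−∇h) has components (-0.0006667 E, -0.0005714 N).
Azimuth = atan2(E, N) = atan2(-0.0006667, -0.0005714) = 229.4° ≈ 229°.

229°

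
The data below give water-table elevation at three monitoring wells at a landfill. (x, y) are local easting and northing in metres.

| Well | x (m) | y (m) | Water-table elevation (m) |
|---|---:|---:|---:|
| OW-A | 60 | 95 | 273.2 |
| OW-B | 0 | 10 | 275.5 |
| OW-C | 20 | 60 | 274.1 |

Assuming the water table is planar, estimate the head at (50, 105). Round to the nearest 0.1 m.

272.9 m

Differences from OW-A: to OW-B (Δx, Δy, Δh) = (-60, -85, +2.3); to OW-C = (-40, -35, +0.9).
Solve a·Δx + b·Δy = Δh: det = (-60)·(-35) − (-40)·(-85) = -1300.
∂h/∂x = [(+2.3)·(-35) − (+0.9)·(-85)] / -1300 = +0.003077
∂h/∂y = [(-60)·(+0.9) − (-40)·(+2.3)] / -1300 = -0.02923
h(50, 105) = 273.2 + (+0.003077)·(-10) + (-0.02923)·(10) = 273.2 -0.031 -0.292 = 272.877 m.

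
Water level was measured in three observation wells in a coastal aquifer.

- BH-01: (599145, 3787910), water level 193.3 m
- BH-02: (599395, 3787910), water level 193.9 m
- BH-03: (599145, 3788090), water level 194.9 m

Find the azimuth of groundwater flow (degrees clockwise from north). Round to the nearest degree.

∂h/∂x = (193.9 − 193.3) / (599395 − 599145) = +0.002400
∂h/∂y = (194.9 − 193.3) / (3788090 − 3787910) = +0.008889
Flow direction (−∇h) has components (-0.002400 E, -0.008889 N).
Azimuth = atan2(E, N) = atan2(-0.002400, -0.008889) = 195.1° ≈ 195°.

195°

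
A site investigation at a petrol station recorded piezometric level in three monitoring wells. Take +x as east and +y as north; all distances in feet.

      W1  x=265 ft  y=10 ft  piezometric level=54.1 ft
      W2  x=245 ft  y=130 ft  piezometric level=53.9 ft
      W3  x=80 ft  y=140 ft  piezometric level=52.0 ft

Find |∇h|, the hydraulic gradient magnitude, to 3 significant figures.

With h = a·x + b·y + c and W1 as origin, the differences give:
  (-20)·a + 120·b = -0.2
  (-185)·a + 130·b = -2.1
Eliminate b (×130 and ×120, subtract): 19600·a = 226.00 → a = ∂h/∂x = +0.01153
Back-substitute: b = ∂h/∂y = +0.0002551.
|∇h| = √(0.01153² + 0.0002551²) = 0.01153

0.0115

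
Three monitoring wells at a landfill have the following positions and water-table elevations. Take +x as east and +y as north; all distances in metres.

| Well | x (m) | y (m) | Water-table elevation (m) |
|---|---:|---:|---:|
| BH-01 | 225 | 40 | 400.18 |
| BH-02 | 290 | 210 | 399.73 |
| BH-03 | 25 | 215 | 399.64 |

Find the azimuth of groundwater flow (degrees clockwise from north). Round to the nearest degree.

With h = a·x + b·y + c and BH-01 as origin, the differences give:
  65·a + 170·b = -0.45
  (-200)·a + 175·b = -0.54
Eliminate b (×175 and ×170, subtract): 45375·a = 13.050 → a = ∂h/∂x = +0.0002876
Back-substitute: b = ∂h/∂y = -0.002757.
Flow direction (−∇h) has components (-0.0002876 E, +0.002757 N).
Azimuth = atan2(E, N) = atan2(-0.0002876, +0.002757) = 354.0° ≈ 354°.

354°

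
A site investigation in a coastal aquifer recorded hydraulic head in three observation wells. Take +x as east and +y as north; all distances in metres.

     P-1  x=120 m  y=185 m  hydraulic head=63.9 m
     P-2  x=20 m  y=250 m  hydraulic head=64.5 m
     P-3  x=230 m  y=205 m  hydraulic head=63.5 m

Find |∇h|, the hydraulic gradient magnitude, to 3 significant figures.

0.00503

Taking P-1 as reference: P-2−P-1 = (-100, 65, +0.6); P-3−P-1 = (110, 20, -0.4).
Solve a·Δx + b·Δy = Δh: det = (-100)·20 − 110·65 = -9150.
∂h/∂x = [(+0.6)·20 − (-0.4)·65] / -9150 = -0.004153
∂h/∂y = [(-100)·(-0.4) − 110·(+0.6)] / -9150 = +0.002842
|∇h| = √(-0.004153² + 0.002842²) = 0.005032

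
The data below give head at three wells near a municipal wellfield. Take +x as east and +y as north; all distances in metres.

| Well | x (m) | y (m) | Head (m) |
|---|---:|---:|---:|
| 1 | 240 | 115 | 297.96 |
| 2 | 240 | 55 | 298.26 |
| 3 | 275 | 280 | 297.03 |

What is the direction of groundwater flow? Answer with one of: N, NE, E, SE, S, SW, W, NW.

Differences from 1: to 2 (Δx, Δy, Δh) = (0, -60, +0.30); to 3 = (35, 165, -0.93).
Solve a·Δx + b·Δy = Δh: det = 0·165 − 35·(-60) = 2100.
∂h/∂x = [(+0.30)·165 − (-0.93)·(-60)] / 2100 = -0.003000
∂h/∂y = [0·(-0.93) − 35·(+0.30)] / 2100 = -0.005000
Flow = −∇h = (+0.003000 east, +0.005000 north), which points northeast.

NE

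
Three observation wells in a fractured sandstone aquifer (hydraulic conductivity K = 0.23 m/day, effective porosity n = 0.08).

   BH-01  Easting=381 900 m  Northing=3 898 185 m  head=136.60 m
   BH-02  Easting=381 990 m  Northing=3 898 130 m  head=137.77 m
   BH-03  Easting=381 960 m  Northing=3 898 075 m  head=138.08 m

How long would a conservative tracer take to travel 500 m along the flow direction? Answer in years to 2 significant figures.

Differences from BH-01: to BH-02 (Δx, Δy, Δh) = (90, -55, +1.17); to BH-03 = (60, -110, +1.48).
Solve a·Δx + b·Δy = Δh: det = 90·(-110) − 60·(-55) = -6600.
∂h/∂x = [(+1.17)·(-110) − (+1.48)·(-55)] / -6600 = +0.007167
∂h/∂y = [90·(+1.48) − 60·(+1.17)] / -6600 = -0.009545
|∇h| = √(0.007167² + -0.009545²) = 0.01194
Seepage velocity v = K·i/n = 0.23 × 0.01194 / 0.08 = 0.03433 m/day.
t = 500 / 0.03433 = 1.456e+04 days = 39.9 years.

40 years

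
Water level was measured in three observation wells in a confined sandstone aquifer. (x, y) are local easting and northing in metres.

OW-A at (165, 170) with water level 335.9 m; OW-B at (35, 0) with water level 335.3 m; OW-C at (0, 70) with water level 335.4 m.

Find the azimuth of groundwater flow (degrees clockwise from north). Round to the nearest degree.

Differences from OW-A: to OW-B (Δx, Δy, Δh) = (-130, -170, -0.6); to OW-C = (-165, -100, -0.5).
Solve a·Δx + b·Δy = Δh: det = (-130)·(-100) − (-165)·(-170) = -15050.
∂h/∂x = [(-0.6)·(-100) − (-0.5)·(-170)] / -15050 = +0.001661
∂h/∂y = [(-130)·(-0.5) − (-165)·(-0.6)] / -15050 = +0.002259
Flow direction (−∇h) has components (-0.001661 E, -0.002259 N).
Azimuth = atan2(E, N) = atan2(-0.001661, -0.002259) = 216.3° ≈ 216°.

216°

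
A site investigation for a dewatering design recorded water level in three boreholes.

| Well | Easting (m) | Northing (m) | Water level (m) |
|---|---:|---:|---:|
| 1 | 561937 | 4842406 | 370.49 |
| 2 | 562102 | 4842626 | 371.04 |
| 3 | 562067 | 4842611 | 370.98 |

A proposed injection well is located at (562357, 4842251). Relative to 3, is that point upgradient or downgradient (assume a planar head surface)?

downgradient

Taking 1 as reference: 2−1 = (165, 220, +0.55); 3−1 = (130, 205, +0.49).
Solve a·Δx + b·Δy = Δh: det = 165·205 − 130·220 = 5225.
∂h/∂x = [(+0.55)·205 − (+0.49)·220] / 5225 = +0.0009474
∂h/∂y = [165·(+0.49) − 130·(+0.55)] / 5225 = +0.001789
Head at (562357, 4842251) = 370.49 + (+0.0009474)·(420) + (+0.001789)·(-155) = 370.61 m.
That is lower than the 370.98 m at 3, so the point is downgradient.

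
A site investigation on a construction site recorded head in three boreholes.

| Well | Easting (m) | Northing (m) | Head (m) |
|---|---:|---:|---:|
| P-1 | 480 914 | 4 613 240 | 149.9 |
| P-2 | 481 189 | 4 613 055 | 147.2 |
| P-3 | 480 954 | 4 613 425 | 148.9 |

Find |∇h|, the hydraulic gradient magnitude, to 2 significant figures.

Differences from P-1: to P-2 (Δx, Δy, Δh) = (275, -185, -2.7); to P-3 = (40, 185, -1.0).
Determinant of the coordinate differences = 275·185 − 40·(-185) = 58275.
∂h/∂x = [(-2.7)·185 − (-1.0)·(-185)] / 58275 = -0.01175
∂h/∂y = [275·(-1.0) − 40·(-2.7)] / 58275 = -0.002866
|∇h| = √(-0.01175² + -0.002866²) = 0.01209

0.012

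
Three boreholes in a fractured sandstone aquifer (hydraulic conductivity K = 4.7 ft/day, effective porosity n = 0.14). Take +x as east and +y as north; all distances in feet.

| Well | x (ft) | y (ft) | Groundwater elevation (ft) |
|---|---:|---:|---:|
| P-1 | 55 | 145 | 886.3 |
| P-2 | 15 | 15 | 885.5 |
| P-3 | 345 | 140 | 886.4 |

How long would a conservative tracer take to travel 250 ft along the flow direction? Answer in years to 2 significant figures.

3.4 years

Taking P-1 as reference: P-2−P-1 = (-40, -130, -0.8); P-3−P-1 = (290, -5, +0.1).
Determinant of the coordinate differences = (-40)·(-5) − 290·(-130) = 37900.
∂h/∂x = [(-0.8)·(-5) − (+0.1)·(-130)] / 37900 = +0.0004485
∂h/∂y = [(-40)·(+0.1) − 290·(-0.8)] / 37900 = +0.006016
|∇h| = √(0.0004485² + 0.006016²) = 0.006033
Seepage velocity v = K·i/n = 4.7 × 0.006033 / 0.14 = 0.2025 ft/day.
t = 250 / 0.2025 = 1235 days = 3.38 years.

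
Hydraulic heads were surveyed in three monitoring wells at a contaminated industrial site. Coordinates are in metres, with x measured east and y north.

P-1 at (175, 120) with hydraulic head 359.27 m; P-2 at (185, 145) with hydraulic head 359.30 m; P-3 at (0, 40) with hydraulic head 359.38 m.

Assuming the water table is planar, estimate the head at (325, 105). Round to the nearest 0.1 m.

359.0 m

Differences from P-1: to P-2 (Δx, Δy, Δh) = (10, 25, +0.03); to P-3 = (-175, -80, +0.11).
Determinant of the coordinate differences = 10·(-80) − (-175)·25 = 3575.
∂h/∂x = [(+0.03)·(-80) − (+0.11)·25] / 3575 = -0.001441
∂h/∂y = [10·(+0.11) − (-175)·(+0.03)] / 3575 = +0.001776
h(325, 105) = 359.27 + (-0.001441)·(150) + (+0.001776)·(-15) = 359.27 -0.216 -0.027 = 359.027 m.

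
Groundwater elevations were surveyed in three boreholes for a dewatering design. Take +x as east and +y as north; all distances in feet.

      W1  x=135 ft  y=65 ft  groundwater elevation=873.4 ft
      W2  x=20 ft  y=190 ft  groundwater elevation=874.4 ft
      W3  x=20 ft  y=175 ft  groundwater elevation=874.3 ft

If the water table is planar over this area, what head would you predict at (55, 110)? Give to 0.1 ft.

Three-point gradient (reference W1): Δ to W2 = (-115, 125, +1.0), Δ to W3 = (-115, 110, +0.9).
∂h/∂x = -0.001449, ∂h/∂y = +0.006667 (det = 1725).
h(55, 110) = 873.4 + (-0.001449)·(-80) + (+0.006667)·(45) = 873.4 +0.116 +0.300 = 873.816 ft.

873.8 ft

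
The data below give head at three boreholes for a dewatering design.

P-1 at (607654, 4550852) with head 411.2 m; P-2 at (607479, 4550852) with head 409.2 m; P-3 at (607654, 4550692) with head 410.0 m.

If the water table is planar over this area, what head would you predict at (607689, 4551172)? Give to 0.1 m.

∂h/∂x = (409.2 − 411.2) / (607479 − 607654) = +0.01143
∂h/∂y = (410.0 − 411.2) / (4550692 − 4550852) = +0.007500
h(607689, 4551172) = 411.2 + (+0.01143)·(35) + (+0.007500)·(320) = 411.2 +0.400 +2.400 = 414.000 m.

414.0 m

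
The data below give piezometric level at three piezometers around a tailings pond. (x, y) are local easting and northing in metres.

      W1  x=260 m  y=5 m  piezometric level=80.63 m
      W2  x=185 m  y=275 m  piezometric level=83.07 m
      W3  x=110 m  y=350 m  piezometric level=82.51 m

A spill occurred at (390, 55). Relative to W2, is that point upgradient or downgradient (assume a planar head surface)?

With h = a·x + b·y + c and W1 as origin, the differences give:
  (-75)·a + 270·b = +2.44
  (-150)·a + 345·b = +1.88
Eliminate b (×345 and ×270, subtract): 14625·a = 334.200 → a = ∂h/∂x = +0.02285
Back-substitute: b = ∂h/∂y = +0.01538.
Head at (390, 55) = 80.63 + (+0.02285)·(130) + (+0.01538)·(50) = 84.37 m.
That is higher than the 83.07 m at W2, so the point is upgradient.

upgradient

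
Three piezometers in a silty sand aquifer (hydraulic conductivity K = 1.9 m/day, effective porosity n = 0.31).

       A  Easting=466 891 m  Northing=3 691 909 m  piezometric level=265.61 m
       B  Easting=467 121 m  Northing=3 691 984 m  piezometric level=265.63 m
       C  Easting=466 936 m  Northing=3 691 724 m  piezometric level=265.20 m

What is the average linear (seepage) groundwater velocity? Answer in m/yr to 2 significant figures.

4.8 m/yr

Taking A as reference: B−A = (230, 75, +0.02); C−A = (45, -185, -0.41).
Solve a·Δx + b·Δy = Δh: det = 230·(-185) − 45·75 = -45925.
∂h/∂x = [(+0.02)·(-185) − (-0.41)·75] / -45925 = -0.0005890
∂h/∂y = [230·(-0.41) − 45·(+0.02)] / -45925 = +0.002073
|∇h| = √(-0.0005890² + 0.002073²) = 0.002155
Seepage velocity v = K·i/n = 1.9 × 0.002155 / 0.31 = 0.01321 m/day = 4.825 m/yr.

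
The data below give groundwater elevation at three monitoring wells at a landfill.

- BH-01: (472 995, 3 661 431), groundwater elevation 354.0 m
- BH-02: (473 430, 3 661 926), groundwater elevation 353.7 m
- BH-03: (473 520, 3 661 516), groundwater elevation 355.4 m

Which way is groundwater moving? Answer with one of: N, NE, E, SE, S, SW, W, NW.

NW

Taking BH-01 as reference: BH-02−BH-01 = (435, 495, -0.3); BH-03−BH-01 = (525, 85, +1.4).
Determinant of the coordinate differences = 435·85 − 525·495 = -222900.
∂h/∂x = [(-0.3)·85 − (+1.4)·495] / -222900 = +0.003223
∂h/∂y = [435·(+1.4) − 525·(-0.3)] / -222900 = -0.003439
Flow = −∇h = (-0.003223 east, +0.003439 north), which points northwest.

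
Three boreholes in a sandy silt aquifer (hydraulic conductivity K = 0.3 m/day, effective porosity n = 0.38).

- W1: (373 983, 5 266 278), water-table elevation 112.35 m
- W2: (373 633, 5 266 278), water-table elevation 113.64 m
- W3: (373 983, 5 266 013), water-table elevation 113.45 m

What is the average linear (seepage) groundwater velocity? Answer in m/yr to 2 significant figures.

∂h/∂x = (113.64 − 112.35) / (373633 − 373983) = -0.003686
∂h/∂y = (113.45 − 112.35) / (5266013 − 5266278) = -0.004151
|∇h| = √(-0.003686² + -0.004151²) = 0.005551
Seepage velocity v = K·i/n = 0.3 × 0.005551 / 0.38 = 0.004382 m/day = 1.601 m/yr.

1.6 m/yr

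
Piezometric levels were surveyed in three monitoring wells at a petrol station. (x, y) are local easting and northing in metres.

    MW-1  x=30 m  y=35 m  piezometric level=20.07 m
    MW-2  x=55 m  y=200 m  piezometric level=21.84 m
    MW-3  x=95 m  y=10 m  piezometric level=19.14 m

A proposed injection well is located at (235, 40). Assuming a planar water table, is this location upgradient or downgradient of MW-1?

downgradient

Taking MW-1 as reference: MW-2−MW-1 = (25, 165, +1.77); MW-3−MW-1 = (65, -25, -0.93).
Solve a·Δx + b·Δy = Δh: det = 25·(-25) − 65·165 = -11350.
∂h/∂x = [(+1.77)·(-25) − (-0.93)·165] / -11350 = -0.009621
∂h/∂y = [25·(-0.93) − 65·(+1.77)] / -11350 = +0.01219
Head at (235, 40) = 20.07 + (-0.009621)·(205) + (+0.01219)·(5) = 18.16 m.
That is lower than the 20.07 m at MW-1, so the point is downgradient.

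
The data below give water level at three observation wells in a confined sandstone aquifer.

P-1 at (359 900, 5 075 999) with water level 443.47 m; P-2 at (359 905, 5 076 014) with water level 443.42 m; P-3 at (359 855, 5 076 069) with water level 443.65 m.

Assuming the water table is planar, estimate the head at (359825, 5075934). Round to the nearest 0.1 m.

444.0 m

With h = a·x + b·y + c and P-1 as origin, the differences give:
  5·a + 15·b = -0.05
  (-45)·a + 70·b = +0.18
Eliminate b (×70 and ×15, subtract): 1025·a = -6.200 → a = ∂h/∂x = -0.006049
Back-substitute: b = ∂h/∂y = -0.001317.
h(359825, 5075934) = 443.47 + (-0.006049)·(-75) + (-0.001317)·(-65) = 443.47 +0.454 +0.086 = 444.009 m.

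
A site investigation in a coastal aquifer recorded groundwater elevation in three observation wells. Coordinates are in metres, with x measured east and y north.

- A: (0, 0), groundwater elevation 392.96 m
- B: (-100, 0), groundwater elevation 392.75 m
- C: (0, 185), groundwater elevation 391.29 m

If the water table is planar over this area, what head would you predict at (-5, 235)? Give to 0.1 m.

390.8 m

∂h/∂x = (392.75 − 392.96) / (-100 − 0) = +0.002100
∂h/∂y = (391.29 − 392.96) / (185 − 0) = -0.009027
h(-5, 235) = 392.96 + (+0.002100)·(-5) + (-0.009027)·(235) = 392.96 -0.010 -2.121 = 390.828 m.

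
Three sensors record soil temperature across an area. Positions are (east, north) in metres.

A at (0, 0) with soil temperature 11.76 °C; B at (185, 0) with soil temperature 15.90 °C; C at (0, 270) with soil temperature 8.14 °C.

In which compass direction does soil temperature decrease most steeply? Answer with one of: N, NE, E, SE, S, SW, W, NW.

NW

∂T/∂x = (15.90 − 11.76) / (185 − 0) = +0.02238
∂T/∂y = (8.14 − 11.76) / (270 − 0) = -0.01341
Steepest decrease is along −∇f = (-0.02238 E, +0.01341 N) → northwest.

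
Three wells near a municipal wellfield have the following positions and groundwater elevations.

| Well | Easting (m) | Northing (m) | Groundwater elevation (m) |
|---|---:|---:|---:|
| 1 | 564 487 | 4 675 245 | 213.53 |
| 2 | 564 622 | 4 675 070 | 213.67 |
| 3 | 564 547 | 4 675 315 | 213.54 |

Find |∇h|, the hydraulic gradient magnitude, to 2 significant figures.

0.00068

With h = a·x + b·y + c and 1 as origin, the differences give:
  135·a + (-175)·b = +0.14
  60·a + 70·b = +0.01
Eliminate b (×70 and ×(-175), subtract): 19950·a = 11.550 → a = ∂h/∂x = +0.0005789
Back-substitute: b = ∂h/∂y = -0.0003534.
|∇h| = √(0.0005789² + -0.0003534²) = 0.0006782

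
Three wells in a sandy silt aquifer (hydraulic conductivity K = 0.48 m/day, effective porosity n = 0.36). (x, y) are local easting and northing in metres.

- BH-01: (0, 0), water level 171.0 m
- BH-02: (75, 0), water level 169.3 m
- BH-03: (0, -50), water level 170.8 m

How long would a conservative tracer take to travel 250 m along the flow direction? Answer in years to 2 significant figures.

∂h/∂x = (169.3 − 171.0) / (75 − 0) = -0.02267
∂h/∂y = (170.8 − 171.0) / (-50 − 0) = +0.004000
|∇h| = √(-0.02267² + 0.004000²) = 0.02302
Seepage velocity v = K·i/n = 0.48 × 0.02302 / 0.36 = 0.03069 m/day.
t = 250 / 0.03069 = 8146 days = 22.3 years.

22 years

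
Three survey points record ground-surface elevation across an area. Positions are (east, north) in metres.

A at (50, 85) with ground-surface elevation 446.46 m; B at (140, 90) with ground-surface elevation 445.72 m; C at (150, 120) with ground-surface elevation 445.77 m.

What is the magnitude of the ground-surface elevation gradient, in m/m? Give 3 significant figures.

0.00959 m/m

Taking A as reference: B−A = (90, 5, -0.74); C−A = (100, 35, -0.69).
Determinant of the coordinate differences = 90·35 − 100·5 = 2650.
∂z/∂x = [(-0.74)·35 − (-0.69)·5] / 2650 = -0.008472
∂z/∂y = [90·(-0.69) − 100·(-0.74)] / 2650 = +0.004491
|∇f| = √(-0.008472² + 0.004491²) = 0.009589 m/m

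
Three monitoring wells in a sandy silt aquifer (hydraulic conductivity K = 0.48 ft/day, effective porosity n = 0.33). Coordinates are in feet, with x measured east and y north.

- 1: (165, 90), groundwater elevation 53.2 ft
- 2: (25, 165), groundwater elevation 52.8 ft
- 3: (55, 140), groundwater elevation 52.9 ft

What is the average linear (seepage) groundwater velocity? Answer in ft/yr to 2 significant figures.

Differences from 1: to 2 (Δx, Δy, Δh) = (-140, 75, -0.4); to 3 = (-110, 50, -0.3).
Determinant of the coordinate differences = (-140)·50 − (-110)·75 = 1250.
∂h/∂x = [(-0.4)·50 − (-0.3)·75] / 1250 = +0.002000
∂h/∂y = [(-140)·(-0.3) − (-110)·(-0.4)] / 1250 = -0.001600
|∇h| = √(0.002000² + -0.001600²) = 0.002561
Seepage velocity v = K·i/n = 0.48 × 0.002561 / 0.33 = 0.003725 ft/day = 1.361 ft/yr.

1.4 ft/yr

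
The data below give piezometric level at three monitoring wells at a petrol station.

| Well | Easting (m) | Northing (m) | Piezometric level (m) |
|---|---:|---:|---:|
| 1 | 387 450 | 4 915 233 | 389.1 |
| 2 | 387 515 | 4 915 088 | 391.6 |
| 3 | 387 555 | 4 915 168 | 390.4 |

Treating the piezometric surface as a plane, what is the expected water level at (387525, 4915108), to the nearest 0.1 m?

Differences from 1: to 2 (Δx, Δy, Δh) = (65, -145, +2.5); to 3 = (105, -65, +1.3).
Determinant of the coordinate differences = 65·(-65) − 105·(-145) = 11000.
∂h/∂x = [(+2.5)·(-65) − (+1.3)·(-145)] / 11000 = +0.002364
∂h/∂y = [65·(+1.3) − 105·(+2.5)] / 11000 = -0.01618
h(387525, 4915108) = 389.1 + (+0.002364)·(75) + (-0.01618)·(-125) = 389.1 +0.177 +2.023 = 391.300 m.

391.3 m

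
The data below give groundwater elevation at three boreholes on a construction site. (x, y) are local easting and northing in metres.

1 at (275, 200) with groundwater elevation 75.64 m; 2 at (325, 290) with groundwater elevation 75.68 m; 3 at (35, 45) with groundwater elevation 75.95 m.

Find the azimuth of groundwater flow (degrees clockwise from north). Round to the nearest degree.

Three-point gradient (reference 1): Δ to 2 = (50, 90, +0.04), Δ to 3 = (-240, -155, +0.31).
∂h/∂x = -0.002462, ∂h/∂y = +0.001812 (det = 13850).
Flow direction (−∇h) has components (+0.002462 E, -0.001812 N).
Azimuth = atan2(E, N) = atan2(+0.002462, -0.001812) = 126.4° ≈ 126°.

126°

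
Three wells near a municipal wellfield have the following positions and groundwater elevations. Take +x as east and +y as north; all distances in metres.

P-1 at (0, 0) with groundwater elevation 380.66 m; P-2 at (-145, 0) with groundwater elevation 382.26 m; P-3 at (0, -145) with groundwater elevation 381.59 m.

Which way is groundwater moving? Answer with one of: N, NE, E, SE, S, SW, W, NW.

∂h/∂x = (382.26 − 380.66) / (-145 − 0) = -0.01103
∂h/∂y = (381.59 − 380.66) / (-145 − 0) = -0.006414
Flow = −∇h = (+0.01103 east, +0.006414 north), which points northeast.

NE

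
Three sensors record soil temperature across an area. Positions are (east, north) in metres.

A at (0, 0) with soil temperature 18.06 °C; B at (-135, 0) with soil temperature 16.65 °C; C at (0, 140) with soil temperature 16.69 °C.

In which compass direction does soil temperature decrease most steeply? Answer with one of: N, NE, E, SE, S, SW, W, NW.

NW

∂T/∂x = (16.65 − 18.06) / (-135 − 0) = +0.01044
∂T/∂y = (16.69 − 18.06) / (140 − 0) = -0.009786
Steepest decrease is along −∇f = (-0.01044 E, +0.009786 N) → northwest.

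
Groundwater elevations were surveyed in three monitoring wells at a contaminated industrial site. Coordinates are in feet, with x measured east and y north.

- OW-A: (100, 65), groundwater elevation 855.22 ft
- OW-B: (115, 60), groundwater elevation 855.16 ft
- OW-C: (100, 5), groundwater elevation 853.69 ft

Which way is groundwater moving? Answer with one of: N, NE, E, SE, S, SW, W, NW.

Three-point gradient (reference OW-A): Δ to OW-B = (15, -5, -0.06), Δ to OW-C = (0, -60, -1.53).
∂h/∂x = +0.004500, ∂h/∂y = +0.02550 (det = -900).
Flow = −∇h = (-0.004500 east, -0.02550 north), which points south.

S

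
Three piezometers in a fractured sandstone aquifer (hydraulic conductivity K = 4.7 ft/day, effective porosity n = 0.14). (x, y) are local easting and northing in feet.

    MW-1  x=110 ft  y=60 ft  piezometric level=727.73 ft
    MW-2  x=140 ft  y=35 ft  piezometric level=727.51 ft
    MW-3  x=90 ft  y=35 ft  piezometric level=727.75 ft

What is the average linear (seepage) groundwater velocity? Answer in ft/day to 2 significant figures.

0.19 ft/day

Three-point gradient (reference MW-1): Δ to MW-2 = (30, -25, -0.22), Δ to MW-3 = (-20, -25, +0.02).
∂h/∂x = -0.004800, ∂h/∂y = +0.003040 (det = -1250).
|∇h| = √(-0.004800² + 0.003040²) = 0.005682
Seepage velocity v = K·i/n = 4.7 × 0.005682 / 0.14 = 0.1908 ft/day.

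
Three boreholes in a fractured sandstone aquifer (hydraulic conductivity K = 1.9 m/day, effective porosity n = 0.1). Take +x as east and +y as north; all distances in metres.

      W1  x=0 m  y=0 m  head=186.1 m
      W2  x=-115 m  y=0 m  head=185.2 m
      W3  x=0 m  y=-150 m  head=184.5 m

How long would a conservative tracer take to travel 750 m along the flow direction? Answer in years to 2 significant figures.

8.2 years

∂h/∂x = (185.2 − 186.1) / (-115 − 0) = +0.007826
∂h/∂y = (184.5 − 186.1) / (-150 − 0) = +0.01067
|∇h| = √(0.007826² + 0.01067²) = 0.01323
Seepage velocity v = K·i/n = 1.9 × 0.01323 / 0.1 = 0.2514 m/day.
t = 750 / 0.2514 = 2983 days = 8.17 years.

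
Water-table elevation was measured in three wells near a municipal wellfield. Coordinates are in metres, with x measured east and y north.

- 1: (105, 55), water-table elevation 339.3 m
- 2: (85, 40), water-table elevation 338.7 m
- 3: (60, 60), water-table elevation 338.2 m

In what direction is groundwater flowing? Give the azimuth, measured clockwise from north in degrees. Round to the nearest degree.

256°

Taking 1 as reference: 2−1 = (-20, -15, -0.6); 3−1 = (-45, 5, -1.1).
Determinant of the coordinate differences = (-20)·5 − (-45)·(-15) = -775.
∂h/∂x = [(-0.6)·5 − (-1.1)·(-15)] / -775 = +0.02516
∂h/∂y = [(-20)·(-1.1) − (-45)·(-0.6)] / -775 = +0.006452
Flow direction (−∇h) has components (-0.02516 E, -0.006452 N).
Azimuth = atan2(E, N) = atan2(-0.02516, -0.006452) = 255.6° ≈ 256°.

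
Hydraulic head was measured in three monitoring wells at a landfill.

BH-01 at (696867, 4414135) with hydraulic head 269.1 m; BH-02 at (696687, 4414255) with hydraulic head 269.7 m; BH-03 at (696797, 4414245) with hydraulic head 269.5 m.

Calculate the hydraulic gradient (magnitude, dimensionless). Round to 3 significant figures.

0.00307

Differences from BH-01: to BH-02 (Δx, Δy, Δh) = (-180, 120, +0.6); to BH-03 = (-70, 110, +0.4).
Determinant of the coordinate differences = (-180)·110 − (-70)·120 = -11400.
∂h/∂x = [(+0.6)·110 − (+0.4)·120] / -11400 = -0.001579
∂h/∂y = [(-180)·(+0.4) − (-70)·(+0.6)] / -11400 = +0.002632
|∇h| = √(-0.001579² + 0.002632²) = 0.003069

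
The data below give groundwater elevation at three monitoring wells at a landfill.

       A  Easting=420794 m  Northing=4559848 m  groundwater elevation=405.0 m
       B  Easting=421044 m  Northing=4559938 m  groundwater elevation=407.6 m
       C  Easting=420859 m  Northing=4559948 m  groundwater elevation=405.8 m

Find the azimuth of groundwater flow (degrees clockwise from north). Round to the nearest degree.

261°

Taking A as reference: B−A = (250, 90, +2.6); C−A = (65, 100, +0.8).
Determinant of the coordinate differences = 250·100 − 65·90 = 19150.
∂h/∂x = [(+2.6)·100 − (+0.8)·90] / 19150 = +0.009817
∂h/∂y = [250·(+0.8) − 65·(+2.6)] / 19150 = +0.001619
Flow direction (−∇h) has components (-0.009817 E, -0.001619 N).
Azimuth = atan2(E, N) = atan2(-0.009817, -0.001619) = 260.6° ≈ 261°.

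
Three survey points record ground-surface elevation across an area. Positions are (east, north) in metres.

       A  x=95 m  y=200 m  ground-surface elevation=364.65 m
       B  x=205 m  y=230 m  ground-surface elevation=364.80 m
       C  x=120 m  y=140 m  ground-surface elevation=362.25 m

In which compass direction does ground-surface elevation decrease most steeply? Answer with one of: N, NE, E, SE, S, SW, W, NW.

S

Differences from A: to B (Δx, Δy, Δh) = (110, 30, +0.15); to C = (25, -60, -2.40).
Solve a·Δx + b·Δy = Δz: det = 110·(-60) − 25·30 = -7350.
∂z/∂x = [(+0.15)·(-60) − (-2.40)·30] / -7350 = -0.008571
∂z/∂y = [110·(-2.40) − 25·(+0.15)] / -7350 = +0.03643
Steepest decrease is along −∇f = (+0.008571 E, -0.03643 N) → south.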